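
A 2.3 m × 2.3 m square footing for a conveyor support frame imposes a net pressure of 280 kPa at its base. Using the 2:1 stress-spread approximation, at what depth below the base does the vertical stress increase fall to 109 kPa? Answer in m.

z ≈ 1.39 m

2:1 spreading — at depth z the loaded area has grown by z in each plan dimension:
qB²/(B+z)² = Δσ_z ⇒ z = B(√(q/Δσ_z) − 1) = 2.3×(√(280/109) − 1) = 1.386 m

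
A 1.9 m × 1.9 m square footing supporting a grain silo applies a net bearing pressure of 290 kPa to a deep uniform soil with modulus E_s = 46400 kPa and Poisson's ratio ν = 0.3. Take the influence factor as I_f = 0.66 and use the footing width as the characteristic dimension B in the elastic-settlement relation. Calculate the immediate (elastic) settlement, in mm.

Immediate (elastic) settlement: S_e = q·B·(1−ν²)/E_s · I_f.
S_e = 290 × 1.9 × (1 − 0.3²) / 46400 × 0.66
    = 290 × 1.9 × 0.91 / 46400 × 0.66
    = 0.007132 m = 7.132 mm

S_e ≈ 7.13 mm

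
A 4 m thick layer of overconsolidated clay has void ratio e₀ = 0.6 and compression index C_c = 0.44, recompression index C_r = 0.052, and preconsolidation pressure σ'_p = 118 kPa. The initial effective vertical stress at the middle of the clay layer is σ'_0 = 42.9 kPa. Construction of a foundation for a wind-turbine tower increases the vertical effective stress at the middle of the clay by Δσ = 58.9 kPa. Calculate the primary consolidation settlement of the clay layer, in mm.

S_c ≈ 48.8 mm

Final effective stress: σ'_f = 42.9 + 58.9 = 101.8 kPa.
σ'_f = 101.8 ≤ σ'_p = 118 kPa, so the clay remains overconsolidated and only the recompression index applies:
S_c = C_r·H/(1+e₀)·log₁₀(σ'_f/σ'_0) = 0.052×4/1.6×log₁₀(101.8/42.9)
    = 0.13 × 0.37529 = 0.04879 m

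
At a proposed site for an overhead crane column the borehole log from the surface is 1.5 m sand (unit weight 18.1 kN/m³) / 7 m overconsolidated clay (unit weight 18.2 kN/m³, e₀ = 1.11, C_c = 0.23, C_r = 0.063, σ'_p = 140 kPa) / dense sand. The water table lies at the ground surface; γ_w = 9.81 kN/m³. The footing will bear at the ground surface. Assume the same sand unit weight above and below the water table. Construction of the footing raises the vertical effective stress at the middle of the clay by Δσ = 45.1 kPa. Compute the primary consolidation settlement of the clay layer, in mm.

S_c ≈ 66.4 mm

Mid-depth of clay below the ground surface: z = 1.5 + 7/2 = 5 m.
Total vertical stress at mid-clay: σ_v = 18.1×1.5 + 18.2×3.5 = 90.85 kPa.
Pore pressure: u = 9.81×(5 − 0) = 49.05 kPa.
Initial effective stress: σ'_0 = σ_v − u = 90.85 − 49.05 = 41.8 kPa.
Final effective stress: σ'_f = 41.8 + 45.1 = 86.9 kPa.
σ'_f = 86.9 ≤ σ'_p = 140 kPa, so the clay remains overconsolidated and only the recompression index applies:
S_c = C_r·H/(1+e₀)·log₁₀(σ'_f/σ'_0) = 0.063×7/2.11×log₁₀(86.9/41.8)
    = 0.209 × 0.31784 = 0.06643 m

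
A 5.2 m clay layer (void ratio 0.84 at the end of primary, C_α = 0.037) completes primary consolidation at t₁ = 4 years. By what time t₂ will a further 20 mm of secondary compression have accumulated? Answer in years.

S_s = C_α·H/(1+e_p)·log₁₀(t₂/t₁) ⇒ log₁₀(t₂/t₁) = S_s·(1+e_p)/(C_α·H).
log₁₀(t₂/t₁) = 0.02 × (1+0.84) / (0.037×5.2) = 0.1913
t₂ = t₁ × 10^0.1913 = 4 × 1.553 = 6.213 years

t₂ ≈ 6.21 years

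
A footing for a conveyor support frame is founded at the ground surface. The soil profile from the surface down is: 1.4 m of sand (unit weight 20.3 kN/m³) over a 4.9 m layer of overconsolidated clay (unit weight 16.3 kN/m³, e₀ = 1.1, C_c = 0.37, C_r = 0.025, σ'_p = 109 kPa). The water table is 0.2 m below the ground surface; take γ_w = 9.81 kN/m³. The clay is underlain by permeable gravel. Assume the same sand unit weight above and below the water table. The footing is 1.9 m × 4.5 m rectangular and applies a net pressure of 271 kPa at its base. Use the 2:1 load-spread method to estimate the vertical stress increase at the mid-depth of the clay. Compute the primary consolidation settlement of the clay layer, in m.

S_c ≈ 0.023 m

Mid-depth of clay below the ground surface: z = 1.4 + 4.9/2 = 3.85 m.
Total vertical stress at mid-clay: σ_v = 20.3×1.4 + 16.3×2.45 = 68.355 kPa.
Pore pressure: u = 9.81×(3.85 − 0.2) = 35.806 kPa.
Initial effective stress: σ'_0 = σ_v − u = 68.355 − 35.806 = 32.549 kPa.
Stress increase at mid-clay by the 2:1 spreading method:
Δσ = qBL/((B+z)(L+z)) = 271×1.9×4.5/((1.9+3.85)(4.5+3.85)) = 48.259 kPa
Final effective stress: σ'_f = 32.549 + 48.259 = 80.808 kPa.
σ'_f = 80.808 ≤ σ'_p = 109 kPa, so the clay remains overconsolidated and only the recompression index applies:
S_c = C_r·H/(1+e₀)·log₁₀(σ'_f/σ'_0) = 0.025×4.9/2.1×log₁₀(80.808/32.549)
    = 0.058333 × 0.39492 = 0.02304 m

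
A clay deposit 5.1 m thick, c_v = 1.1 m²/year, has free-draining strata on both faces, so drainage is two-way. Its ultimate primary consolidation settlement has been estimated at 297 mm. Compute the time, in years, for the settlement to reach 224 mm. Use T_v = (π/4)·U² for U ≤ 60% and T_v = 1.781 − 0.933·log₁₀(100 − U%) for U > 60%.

Drainage path length: H_d = H/2 = 2.55 m (double drainage).
U = S(t)/S_ult = 224/297 = 0.7542.
U > 60%: T_v = 1.781 − 0.933·log₁₀(100 − 75.421) = 0.4836.
t = T_v·H_d²/c_v = 0.4836×2.55²/1.1 = 2.859 years.

t ≈ 2.86 years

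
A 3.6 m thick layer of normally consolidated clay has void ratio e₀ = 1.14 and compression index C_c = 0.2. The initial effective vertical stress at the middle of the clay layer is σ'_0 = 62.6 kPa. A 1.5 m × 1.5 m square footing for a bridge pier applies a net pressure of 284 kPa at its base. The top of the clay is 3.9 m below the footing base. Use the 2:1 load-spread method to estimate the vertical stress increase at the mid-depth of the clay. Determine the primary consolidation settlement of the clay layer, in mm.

Mid-depth of clay below the footing base: z = 3.9 + 3.6/2 = 5.7 m.
Stress increase at mid-clay by the 2:1 spreading method:
Δσ = qBL/((B+z)(L+z)) = 284×1.5×1.5/((1.5+5.7)(1.5+5.7)) = 12.326 kPa
Final effective stress: σ'_f = σ'_0 + Δσ = 62.6 + 12.326 = 74.926 kPa.
Normally consolidated clay, so the full stress increment lies on the virgin compression line:
S_c = C_c·H/(1+e₀)·log₁₀(σ'_f/σ'_0) = 0.2×3.6/(1+1.14)×log₁₀(74.926/62.6)
    = 0.33645 × 0.078058 = 0.02626 m

S_c ≈ 26.3 mm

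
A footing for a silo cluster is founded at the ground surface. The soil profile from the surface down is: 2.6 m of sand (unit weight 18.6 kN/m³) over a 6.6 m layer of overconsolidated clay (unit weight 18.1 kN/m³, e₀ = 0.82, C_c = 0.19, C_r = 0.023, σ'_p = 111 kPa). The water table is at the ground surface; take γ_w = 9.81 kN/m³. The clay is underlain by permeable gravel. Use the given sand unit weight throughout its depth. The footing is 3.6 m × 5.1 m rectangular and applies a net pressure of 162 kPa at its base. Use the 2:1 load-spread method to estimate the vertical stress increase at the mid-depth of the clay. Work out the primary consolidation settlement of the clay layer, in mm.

S_c ≈ 16.3 mm

Mid-depth of clay below the ground surface: z = 2.6 + 6.6/2 = 5.9 m.
Total vertical stress at mid-clay: σ_v = 18.6×2.6 + 18.1×3.3 = 108.09 kPa.
Pore pressure: u = 9.81×(5.9 − 0) = 57.879 kPa.
Initial effective stress: σ'_0 = σ_v − u = 108.09 − 57.879 = 50.211 kPa.
Stress increase at mid-clay by the 2:1 spreading method:
Δσ = qBL/((B+z)(L+z)) = 162×3.6×5.1/((3.6+5.9)(5.1+5.9)) = 28.462 kPa
Final effective stress: σ'_f = 50.211 + 28.462 = 78.673 kPa.
σ'_f = 78.673 ≤ σ'_p = 111 kPa, so the clay remains overconsolidated and only the recompression index applies:
S_c = C_r·H/(1+e₀)·log₁₀(σ'_f/σ'_0) = 0.023×6.6/1.82×log₁₀(78.673/50.211)
    = 0.083407 × 0.19503 = 0.01627 m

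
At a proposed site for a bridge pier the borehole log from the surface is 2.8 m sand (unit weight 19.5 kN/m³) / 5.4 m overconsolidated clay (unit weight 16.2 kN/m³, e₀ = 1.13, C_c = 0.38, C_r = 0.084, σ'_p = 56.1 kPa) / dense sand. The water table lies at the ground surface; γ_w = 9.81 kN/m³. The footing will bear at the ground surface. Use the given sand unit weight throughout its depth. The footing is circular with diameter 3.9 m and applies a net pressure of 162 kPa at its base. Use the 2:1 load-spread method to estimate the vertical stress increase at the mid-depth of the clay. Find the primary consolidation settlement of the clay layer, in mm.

Mid-depth of clay below the ground surface: z = 2.8 + 5.4/2 = 5.5 m.
Total vertical stress at mid-clay: σ_v = 19.5×2.8 + 16.2×2.7 = 98.34 kPa.
Pore pressure: u = 9.81×(5.5 − 0) = 53.955 kPa.
Initial effective stress: σ'_0 = σ_v − u = 98.34 − 53.955 = 44.385 kPa.
Stress increase at mid-clay by the 2:1 spreading method:
Δσ ≈ qD²/(D+z)² = 162×3.9²/(3.9+5.5)² = 27.886 kPa
Final effective stress: σ'_f = 44.385 + 27.886 = 72.271 kPa.
σ'_f = 72.271 > σ'_p = 56.1 kPa, so the stress path crosses the preconsolidation pressure — recompression up to σ'_p, then virgin compression beyond:
S_c = H/(1+e₀)·[C_r·log₁₀(σ'_p/σ'_0) + C_c·log₁₀(σ'_f/σ'_p)]
    = 5.4/2.13 × [0.084×log₁₀(56.1/44.385) + 0.38×log₁₀(72.271/56.1)]
    = 2.5352 × [0.008545 + 0.0418] = 0.1276 m

S_c ≈ 128 mm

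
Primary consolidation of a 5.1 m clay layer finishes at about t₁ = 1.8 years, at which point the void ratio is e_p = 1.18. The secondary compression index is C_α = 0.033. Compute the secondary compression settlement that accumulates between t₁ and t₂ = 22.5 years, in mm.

Secondary compression: S_s = C_α·H/(1+e_p)·log₁₀(t₂/t₁)
S_s = 0.033×5.1/(1+1.18)×log₁₀(22.5/1.8)
    = 0.0772 × 1.097 = 0.08468 m

S_s ≈ 84.7 mm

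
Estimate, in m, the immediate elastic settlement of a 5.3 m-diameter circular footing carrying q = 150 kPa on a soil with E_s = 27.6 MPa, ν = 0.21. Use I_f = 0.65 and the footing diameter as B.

S_e ≈ 0.0179 m

Immediate (elastic) settlement: S_e = q·B·(1−ν²)/E_s · I_f.
E_s = 27.6 MPa = 27600 kPa.
S_e = 150 × 5.3 × (1 − 0.21²) / 27600 × 0.65
    = 150 × 5.3 × 0.9559 / 27600 × 0.65
    = 0.0179 m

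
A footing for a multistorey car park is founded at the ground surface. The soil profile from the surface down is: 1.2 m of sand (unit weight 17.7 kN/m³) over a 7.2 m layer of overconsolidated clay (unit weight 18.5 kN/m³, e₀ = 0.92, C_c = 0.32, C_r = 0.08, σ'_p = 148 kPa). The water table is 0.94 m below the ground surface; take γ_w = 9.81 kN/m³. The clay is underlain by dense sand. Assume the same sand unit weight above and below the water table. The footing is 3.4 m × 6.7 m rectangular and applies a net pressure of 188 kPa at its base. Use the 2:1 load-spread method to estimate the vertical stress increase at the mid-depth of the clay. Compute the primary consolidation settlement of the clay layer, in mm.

S_c ≈ 84.2 mm

Mid-depth of clay below the ground surface: z = 1.2 + 7.2/2 = 4.8 m.
Total vertical stress at mid-clay: σ_v = 17.7×1.2 + 18.5×3.6 = 87.84 kPa.
Pore pressure: u = 9.81×(4.8 − 0.94) = 37.867 kPa.
Initial effective stress: σ'_0 = σ_v − u = 87.84 − 37.867 = 49.973 kPa.
Stress increase at mid-clay by the 2:1 spreading method:
Δσ = qBL/((B+z)(L+z)) = 188×3.4×6.7/((3.4+4.8)(6.7+4.8)) = 45.415 kPa
Final effective stress: σ'_f = 49.973 + 45.415 = 95.388 kPa.
σ'_f = 95.388 ≤ σ'_p = 148 kPa, so the clay remains overconsolidated and only the recompression index applies:
S_c = C_r·H/(1+e₀)·log₁₀(σ'_f/σ'_0) = 0.08×7.2/1.92×log₁₀(95.388/49.973)
    = 0.3 × 0.28076 = 0.08423 m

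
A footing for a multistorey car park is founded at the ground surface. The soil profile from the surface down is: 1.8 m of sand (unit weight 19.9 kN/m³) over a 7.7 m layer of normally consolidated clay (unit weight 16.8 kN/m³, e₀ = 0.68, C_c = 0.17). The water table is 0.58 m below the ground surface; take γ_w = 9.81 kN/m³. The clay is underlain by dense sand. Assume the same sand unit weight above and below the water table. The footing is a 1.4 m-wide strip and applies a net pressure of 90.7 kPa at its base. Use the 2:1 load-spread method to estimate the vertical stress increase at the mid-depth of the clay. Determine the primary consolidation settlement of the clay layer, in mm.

Mid-depth of clay below the ground surface: z = 1.8 + 7.7/2 = 5.65 m.
Total vertical stress at mid-clay: σ_v = 19.9×1.8 + 16.8×3.85 = 100.5 kPa.
Pore pressure: u = 9.81×(5.65 − 0.58) = 49.737 kPa.
Initial effective stress: σ'_0 = σ_v − u = 100.5 − 49.737 = 50.763 kPa.
Stress increase at mid-clay by the 2:1 spreading method:
Δσ = qB/(B+z) = 90.7×1.4/(1.4+5.65) = 18.011 kPa
Final effective stress: σ'_f = σ'_0 + Δσ = 50.763 + 18.011 = 68.774 kPa.
Normally consolidated clay, so the full stress increment lies on the virgin compression line:
S_c = C_c·H/(1+e₀)·log₁₀(σ'_f/σ'_0) = 0.17×7.7/(1+0.68)×log₁₀(68.774/50.763)
    = 0.77917 × 0.13188 = 0.1028 m

S_c ≈ 103 mm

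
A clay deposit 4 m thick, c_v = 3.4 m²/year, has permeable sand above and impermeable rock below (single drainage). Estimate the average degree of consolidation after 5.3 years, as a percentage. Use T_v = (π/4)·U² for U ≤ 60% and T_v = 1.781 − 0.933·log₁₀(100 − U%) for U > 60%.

Drainage path length: H_d = H = 4 m (single drainage).
T_v = c_v·t/H_d² = 3.4×5.3/4² = 1.1262.
T_v = 1.1262 corresponds to the U > 60% branch:
U = 1 − 10^((1.781 − T_v)/0.933)/100 = 0.9497

U ≈ 95 %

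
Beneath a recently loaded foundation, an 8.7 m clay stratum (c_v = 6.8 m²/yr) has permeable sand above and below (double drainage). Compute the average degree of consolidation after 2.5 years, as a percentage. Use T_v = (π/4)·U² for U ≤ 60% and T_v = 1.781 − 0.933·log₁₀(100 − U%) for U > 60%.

U ≈ 91.2 %

Drainage path length: H_d = H/2 = 4.35 m (double drainage).
T_v = c_v·t/H_d² = 6.8×2.5/4.35² = 0.8984.
T_v = 0.8984 corresponds to the U > 60% branch:
U = 1 − 10^((1.781 − T_v)/0.933)/100 = 0.9117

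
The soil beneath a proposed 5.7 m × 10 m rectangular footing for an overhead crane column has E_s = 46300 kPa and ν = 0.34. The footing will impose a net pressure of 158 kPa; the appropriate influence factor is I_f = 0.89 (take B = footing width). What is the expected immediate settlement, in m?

Immediate (elastic) settlement: S_e = q·B·(1−ν²)/E_s · I_f.
S_e = 158 × 5.7 × (1 − 0.34²) / 46300 × 0.89
    = 158 × 5.7 × 0.8844 / 46300 × 0.89
    = 0.01531 m

S_e ≈ 0.0153 m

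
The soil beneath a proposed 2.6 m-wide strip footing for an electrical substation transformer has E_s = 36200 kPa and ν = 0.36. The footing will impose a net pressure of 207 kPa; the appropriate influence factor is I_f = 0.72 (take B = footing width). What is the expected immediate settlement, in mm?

Immediate (elastic) settlement: S_e = q·B·(1−ν²)/E_s · I_f.
S_e = 207 × 2.6 × (1 − 0.36²) / 36200 × 0.72
    = 207 × 2.6 × 0.8704 / 36200 × 0.72
    = 0.009317 m = 9.317 mm

S_e ≈ 9.32 mm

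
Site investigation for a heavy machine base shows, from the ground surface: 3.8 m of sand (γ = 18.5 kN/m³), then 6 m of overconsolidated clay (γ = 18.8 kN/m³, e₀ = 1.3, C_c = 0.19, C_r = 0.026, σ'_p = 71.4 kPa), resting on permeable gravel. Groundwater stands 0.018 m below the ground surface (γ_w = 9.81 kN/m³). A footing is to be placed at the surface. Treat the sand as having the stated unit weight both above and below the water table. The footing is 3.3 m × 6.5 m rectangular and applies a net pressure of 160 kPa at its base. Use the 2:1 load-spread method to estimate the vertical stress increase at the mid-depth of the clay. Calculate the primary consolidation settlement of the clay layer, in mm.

Mid-depth of clay below the ground surface: z = 3.8 + 6/2 = 6.8 m.
Total vertical stress at mid-clay: σ_v = 18.5×3.8 + 18.8×3 = 126.7 kPa.
Pore pressure: u = 9.81×(6.8 − 0.018) = 66.531 kPa.
Initial effective stress: σ'_0 = σ_v − u = 126.7 − 66.531 = 60.169 kPa.
Stress increase at mid-clay by the 2:1 spreading method:
Δσ = qBL/((B+z)(L+z)) = 160×3.3×6.5/((3.3+6.8)(6.5+6.8)) = 25.549 kPa
Final effective stress: σ'_f = 60.169 + 25.549 = 85.718 kPa.
σ'_f = 85.718 > σ'_p = 71.4 kPa, so the stress path crosses the preconsolidation pressure — recompression up to σ'_p, then virgin compression beyond:
S_c = H/(1+e₀)·[C_r·log₁₀(σ'_p/σ'_0) + C_c·log₁₀(σ'_f/σ'_p)]
    = 6/2.3 × [0.026×log₁₀(71.4/60.169) + 0.19×log₁₀(85.718/71.4)]
    = 2.6087 × [0.0019325 + 0.015081] = 0.04438 m

S_c ≈ 44.4 mm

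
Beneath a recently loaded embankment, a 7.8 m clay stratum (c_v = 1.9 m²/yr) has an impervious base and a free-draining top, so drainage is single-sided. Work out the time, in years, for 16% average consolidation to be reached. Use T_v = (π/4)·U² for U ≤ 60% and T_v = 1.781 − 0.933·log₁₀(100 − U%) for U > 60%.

Drainage path length: H_d = H = 7.8 m (single drainage).
U ≤ 60%: T_v = (π/4)·U² = (π/4)×0.16² = 0.020106.
t = T_v·H_d²/c_v = 0.020106×7.8²/1.9 = 0.6438 years.

t ≈ 0.644 years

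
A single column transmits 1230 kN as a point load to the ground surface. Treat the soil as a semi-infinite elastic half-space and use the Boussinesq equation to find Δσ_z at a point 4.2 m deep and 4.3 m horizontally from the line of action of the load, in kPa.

Boussinesq vertical stress below a point load on an elastic half-space:
Δσ_z = 3P/(2πz²) · [1 + (r/z)²]^(−5/2)
r/z = 4.3/4.2 = 1.0238; [1+(r/z)²]^(−5/2) = 0.16656.
Δσ_z = 3×1230/(2π×4.2²) × 0.16656 = 33.293 × 0.16656 = 5.545 kPa

Δσ_z ≈ 5.55 kPa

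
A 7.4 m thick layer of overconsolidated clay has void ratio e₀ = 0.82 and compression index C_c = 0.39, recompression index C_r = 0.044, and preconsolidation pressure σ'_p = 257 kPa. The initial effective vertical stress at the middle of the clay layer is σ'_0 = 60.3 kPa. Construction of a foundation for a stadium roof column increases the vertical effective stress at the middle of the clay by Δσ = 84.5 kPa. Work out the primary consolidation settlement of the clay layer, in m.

S_c ≈ 0.0681 m

Final effective stress: σ'_f = 60.3 + 84.5 = 144.8 kPa.
σ'_f = 144.8 ≤ σ'_p = 257 kPa, so the clay remains overconsolidated and only the recompression index applies:
S_c = C_r·H/(1+e₀)·log₁₀(σ'_f/σ'_0) = 0.044×7.4/1.82×log₁₀(144.8/60.3)
    = 0.1789 × 0.38045 = 0.06806 m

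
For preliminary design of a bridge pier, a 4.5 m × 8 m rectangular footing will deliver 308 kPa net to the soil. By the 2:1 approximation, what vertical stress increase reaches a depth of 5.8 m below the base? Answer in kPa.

By the 2:1 method the load spreads at 1 horizontal : 2 vertical, so at depth z the loaded area has grown by z in each plan dimension:
Δσ = qBL/((B+z)(L+z)) = 308×4.5×8/((4.5+5.8)(8+5.8)) = 78.008 kPa

Δσ_z ≈ 78 kPa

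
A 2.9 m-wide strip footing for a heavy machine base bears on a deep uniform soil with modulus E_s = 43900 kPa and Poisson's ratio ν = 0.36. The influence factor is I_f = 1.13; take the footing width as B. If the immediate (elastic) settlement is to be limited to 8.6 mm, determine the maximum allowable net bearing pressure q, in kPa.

q ≈ 132 kPa

S_e = q·B·(1−ν²)/E_s · I_f  ⇒  q = S_e·E_s / (B·(1−ν²)·I_f).
q = 0.0086 × 43900 / (2.9 × 0.8704 × 1.13) = 132.4 kPa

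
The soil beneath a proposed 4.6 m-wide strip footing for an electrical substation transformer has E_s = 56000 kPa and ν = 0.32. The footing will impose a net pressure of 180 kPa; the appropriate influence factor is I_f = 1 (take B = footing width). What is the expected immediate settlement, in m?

S_e ≈ 0.0133 m

Immediate (elastic) settlement: S_e = q·B·(1−ν²)/E_s · I_f.
S_e = 180 × 4.6 × (1 − 0.32²) / 56000 × 1
    = 180 × 4.6 × 0.8976 / 56000 × 1
    = 0.01327 m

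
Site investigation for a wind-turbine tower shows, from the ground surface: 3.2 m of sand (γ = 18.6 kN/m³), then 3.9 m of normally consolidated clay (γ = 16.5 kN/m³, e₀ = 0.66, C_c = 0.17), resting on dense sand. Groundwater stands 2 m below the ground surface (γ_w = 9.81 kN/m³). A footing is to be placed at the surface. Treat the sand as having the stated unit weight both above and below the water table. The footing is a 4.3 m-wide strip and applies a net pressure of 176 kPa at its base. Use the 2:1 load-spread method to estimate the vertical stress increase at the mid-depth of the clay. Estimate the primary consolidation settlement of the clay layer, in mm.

S_c ≈ 146 mm

Mid-depth of clay below the ground surface: z = 3.2 + 3.9/2 = 5.15 m.
Total vertical stress at mid-clay: σ_v = 18.6×3.2 + 16.5×1.95 = 91.695 kPa.
Pore pressure: u = 9.81×(5.15 − 2) = 30.902 kPa.
Initial effective stress: σ'_0 = σ_v − u = 91.695 − 30.902 = 60.793 kPa.
Stress increase at mid-clay by the 2:1 spreading method:
Δσ = qB/(B+z) = 176×4.3/(4.3+5.15) = 80.085 kPa
Final effective stress: σ'_f = σ'_0 + Δσ = 60.793 + 80.085 = 140.88 kPa.
Normally consolidated clay, so the full stress increment lies on the virgin compression line:
S_c = C_c·H/(1+e₀)·log₁₀(σ'_f/σ'_0) = 0.17×3.9/(1+0.66)×log₁₀(140.88/60.793)
    = 0.3994 × 0.365 = 0.1458 m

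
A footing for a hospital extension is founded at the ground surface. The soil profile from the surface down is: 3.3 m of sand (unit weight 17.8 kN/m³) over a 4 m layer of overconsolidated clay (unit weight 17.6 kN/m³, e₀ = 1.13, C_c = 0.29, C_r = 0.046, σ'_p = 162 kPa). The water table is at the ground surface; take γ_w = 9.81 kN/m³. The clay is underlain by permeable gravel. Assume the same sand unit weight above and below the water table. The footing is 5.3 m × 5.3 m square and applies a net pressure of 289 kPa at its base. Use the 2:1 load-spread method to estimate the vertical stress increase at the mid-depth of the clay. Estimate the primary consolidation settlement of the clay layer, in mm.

Mid-depth of clay below the ground surface: z = 3.3 + 4/2 = 5.3 m.
Total vertical stress at mid-clay: σ_v = 17.8×3.3 + 17.6×2 = 93.94 kPa.
Pore pressure: u = 9.81×(5.3 − 0) = 51.993 kPa.
Initial effective stress: σ'_0 = σ_v − u = 93.94 − 51.993 = 41.947 kPa.
Stress increase at mid-clay by the 2:1 spreading method:
Δσ = qBL/((B+z)(L+z)) = 289×5.3×5.3/((5.3+5.3)(5.3+5.3)) = 72.25 kPa
Final effective stress: σ'_f = 41.947 + 72.25 = 114.2 kPa.
σ'_f = 114.2 ≤ σ'_p = 162 kPa, so the clay remains overconsolidated and only the recompression index applies:
S_c = C_r·H/(1+e₀)·log₁₀(σ'_f/σ'_0) = 0.046×4/2.13×log₁₀(114.2/41.947)
    = 0.086383 × 0.43497 = 0.03757 m

S_c ≈ 37.6 mm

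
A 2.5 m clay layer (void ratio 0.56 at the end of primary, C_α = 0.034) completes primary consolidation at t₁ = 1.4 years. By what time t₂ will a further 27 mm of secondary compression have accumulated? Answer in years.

t₂ ≈ 4.38 years

S_s = C_α·H/(1+e_p)·log₁₀(t₂/t₁) ⇒ log₁₀(t₂/t₁) = S_s·(1+e_p)/(C_α·H).
log₁₀(t₂/t₁) = 0.027 × (1+0.56) / (0.034×2.5) = 0.4955
t₂ = t₁ × 10^0.4955 = 1.4 × 3.13 = 4.382 years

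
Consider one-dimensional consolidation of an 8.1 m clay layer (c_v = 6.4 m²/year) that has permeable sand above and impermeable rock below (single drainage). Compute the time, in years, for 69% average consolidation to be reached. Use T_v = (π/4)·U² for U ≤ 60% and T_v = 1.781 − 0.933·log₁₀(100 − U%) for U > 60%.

Drainage path length: H_d = H = 8.1 m (single drainage).
U > 60%: T_v = 1.781 − 0.933·log₁₀(100 − 69) = 0.38956.
t = T_v·H_d²/c_v = 0.38956×8.1²/6.4 = 3.994 years.

t ≈ 3.99 years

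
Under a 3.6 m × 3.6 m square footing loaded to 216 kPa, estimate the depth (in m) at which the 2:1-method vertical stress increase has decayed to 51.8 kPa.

z ≈ 3.75 m

2:1 spreading — at depth z the loaded area has grown by z in each plan dimension:
qB²/(B+z)² = Δσ_z ⇒ z = B(√(q/Δσ_z) − 1) = 3.6×(√(216/51.8) − 1) = 3.751 m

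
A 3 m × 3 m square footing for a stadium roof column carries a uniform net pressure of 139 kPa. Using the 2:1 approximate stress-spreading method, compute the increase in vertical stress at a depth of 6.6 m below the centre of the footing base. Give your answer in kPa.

By the 2:1 method the load spreads at 1 horizontal : 2 vertical, so at depth z the loaded area has grown by z in each plan dimension:
Δσ = qBL/((B+z)(L+z)) = 139×3×3/((3+6.6)(3+6.6)) = 13.574 kPa

Δσ_z ≈ 13.6 kPa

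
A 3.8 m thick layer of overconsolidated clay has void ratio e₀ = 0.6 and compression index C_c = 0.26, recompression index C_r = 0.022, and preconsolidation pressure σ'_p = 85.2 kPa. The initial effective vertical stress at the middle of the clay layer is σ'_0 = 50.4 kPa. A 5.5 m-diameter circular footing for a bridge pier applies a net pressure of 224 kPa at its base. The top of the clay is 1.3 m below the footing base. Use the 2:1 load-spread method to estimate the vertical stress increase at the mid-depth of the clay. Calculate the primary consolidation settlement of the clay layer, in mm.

Mid-depth of clay below the footing base: z = 1.3 + 3.8/2 = 3.2 m.
Stress increase at mid-clay by the 2:1 spreading method:
Δσ ≈ qD²/(D+z)² = 224×5.5²/(5.5+3.2)² = 89.523 kPa
Final effective stress: σ'_f = 50.4 + 89.523 = 139.92 kPa.
σ'_f = 139.92 > σ'_p = 85.2 kPa, so the stress path crosses the preconsolidation pressure — recompression up to σ'_p, then virgin compression beyond:
S_c = H/(1+e₀)·[C_r·log₁₀(σ'_p/σ'_0) + C_c·log₁₀(σ'_f/σ'_p)]
    = 3.8/1.6 × [0.022×log₁₀(85.2/50.4) + 0.26×log₁₀(139.92/85.2)]
    = 2.375 × [0.0050162 + 0.056014] = 0.1449 m

S_c ≈ 145 mm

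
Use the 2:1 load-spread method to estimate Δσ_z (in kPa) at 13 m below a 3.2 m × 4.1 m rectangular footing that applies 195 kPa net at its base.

Δσ_z ≈ 9.24 kPa

By the 2:1 method the load spreads at 1 horizontal : 2 vertical, so at depth z the loaded area has grown by z in each plan dimension:
Δσ = qBL/((B+z)(L+z)) = 195×3.2×4.1/((3.2+13)(4.1+13)) = 9.2354 kPa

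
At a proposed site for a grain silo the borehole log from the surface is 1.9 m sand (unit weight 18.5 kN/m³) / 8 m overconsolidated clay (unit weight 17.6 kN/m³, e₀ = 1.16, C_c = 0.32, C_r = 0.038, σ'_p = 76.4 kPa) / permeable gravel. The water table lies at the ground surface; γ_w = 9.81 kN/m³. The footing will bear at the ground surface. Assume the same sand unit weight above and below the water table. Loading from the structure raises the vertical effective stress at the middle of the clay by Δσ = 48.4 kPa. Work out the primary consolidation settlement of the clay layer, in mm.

S_c ≈ 147 mm

Mid-depth of clay below the ground surface: z = 1.9 + 8/2 = 5.9 m.
Total vertical stress at mid-clay: σ_v = 18.5×1.9 + 17.6×4 = 105.55 kPa.
Pore pressure: u = 9.81×(5.9 − 0) = 57.879 kPa.
Initial effective stress: σ'_0 = σ_v − u = 105.55 − 57.879 = 47.671 kPa.
Final effective stress: σ'_f = 47.671 + 48.4 = 96.071 kPa.
σ'_f = 96.071 > σ'_p = 76.4 kPa, so the stress path crosses the preconsolidation pressure — recompression up to σ'_p, then virgin compression beyond:
S_c = H/(1+e₀)·[C_r·log₁₀(σ'_p/σ'_0) + C_c·log₁₀(σ'_f/σ'_p)]
    = 8/2.16 × [0.038×log₁₀(76.4/47.671) + 0.32×log₁₀(96.071/76.4)]
    = 3.7037 × [0.0077839 + 0.03184] = 0.1468 m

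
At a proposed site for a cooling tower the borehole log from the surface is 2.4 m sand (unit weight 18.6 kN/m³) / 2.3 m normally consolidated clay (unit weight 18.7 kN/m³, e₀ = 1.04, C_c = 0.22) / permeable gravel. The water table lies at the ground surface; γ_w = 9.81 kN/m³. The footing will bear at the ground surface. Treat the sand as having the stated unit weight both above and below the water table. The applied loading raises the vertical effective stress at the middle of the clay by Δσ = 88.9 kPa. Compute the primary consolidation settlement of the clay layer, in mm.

Mid-depth of clay below the ground surface: z = 2.4 + 2.3/2 = 3.55 m.
Total vertical stress at mid-clay: σ_v = 18.6×2.4 + 18.7×1.15 = 66.145 kPa.
Pore pressure: u = 9.81×(3.55 − 0) = 34.825 kPa.
Initial effective stress: σ'_0 = σ_v − u = 66.145 − 34.825 = 31.32 kPa.
Final effective stress: σ'_f = σ'_0 + Δσ = 31.32 + 88.9 = 120.22 kPa.
Normally consolidated clay, so the full stress increment lies on the virgin compression line:
S_c = C_c·H/(1+e₀)·log₁₀(σ'_f/σ'_0) = 0.22×2.3/(1+1.04)×log₁₀(120.22/31.32)
    = 0.24804 × 0.58415 = 0.1449 m

S_c ≈ 145 mm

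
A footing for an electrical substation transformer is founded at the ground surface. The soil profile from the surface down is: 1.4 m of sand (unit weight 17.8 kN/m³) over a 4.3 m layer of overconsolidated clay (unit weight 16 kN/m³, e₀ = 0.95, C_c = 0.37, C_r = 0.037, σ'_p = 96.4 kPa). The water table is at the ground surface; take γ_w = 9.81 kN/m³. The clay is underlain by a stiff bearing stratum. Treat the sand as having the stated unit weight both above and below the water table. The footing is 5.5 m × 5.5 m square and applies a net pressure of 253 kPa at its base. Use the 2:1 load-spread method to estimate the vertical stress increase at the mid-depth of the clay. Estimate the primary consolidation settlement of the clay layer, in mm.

Mid-depth of clay below the ground surface: z = 1.4 + 4.3/2 = 3.55 m.
Total vertical stress at mid-clay: σ_v = 17.8×1.4 + 16×2.15 = 59.32 kPa.
Pore pressure: u = 9.81×(3.55 − 0) = 34.825 kPa.
Initial effective stress: σ'_0 = σ_v − u = 59.32 − 34.825 = 24.495 kPa.
Stress increase at mid-clay by the 2:1 spreading method:
Δσ = qBL/((B+z)(L+z)) = 253×5.5×5.5/((5.5+3.55)(5.5+3.55)) = 93.443 kPa
Final effective stress: σ'_f = 24.495 + 93.443 = 117.94 kPa.
σ'_f = 117.94 > σ'_p = 96.4 kPa, so the stress path crosses the preconsolidation pressure — recompression up to σ'_p, then virgin compression beyond:
S_c = H/(1+e₀)·[C_r·log₁₀(σ'_p/σ'_0) + C_c·log₁₀(σ'_f/σ'_p)]
    = 4.3/1.95 × [0.037×log₁₀(96.4/24.495) + 0.37×log₁₀(117.94/96.4)]
    = 2.2051 × [0.022015 + 0.032406] = 0.12 m

S_c ≈ 120 mm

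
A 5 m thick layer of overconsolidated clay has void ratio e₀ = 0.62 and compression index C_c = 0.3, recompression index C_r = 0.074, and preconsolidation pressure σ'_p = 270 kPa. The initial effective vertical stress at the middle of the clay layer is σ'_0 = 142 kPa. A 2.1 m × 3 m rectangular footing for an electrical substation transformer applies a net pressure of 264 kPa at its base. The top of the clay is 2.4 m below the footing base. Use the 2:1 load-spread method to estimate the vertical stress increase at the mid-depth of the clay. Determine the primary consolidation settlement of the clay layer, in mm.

Mid-depth of clay below the footing base: z = 2.4 + 5/2 = 4.9 m.
Stress increase at mid-clay by the 2:1 spreading method:
Δσ = qBL/((B+z)(L+z)) = 264×2.1×3/((2.1+4.9)(3+4.9)) = 30.076 kPa
Final effective stress: σ'_f = 142 + 30.076 = 172.08 kPa.
σ'_f = 172.08 ≤ σ'_p = 270 kPa, so the clay remains overconsolidated and only the recompression index applies:
S_c = C_r·H/(1+e₀)·log₁₀(σ'_f/σ'_0) = 0.074×5/1.62×log₁₀(172.08/142)
    = 0.22839 × 0.083442 = 0.01906 m

S_c ≈ 19.1 mm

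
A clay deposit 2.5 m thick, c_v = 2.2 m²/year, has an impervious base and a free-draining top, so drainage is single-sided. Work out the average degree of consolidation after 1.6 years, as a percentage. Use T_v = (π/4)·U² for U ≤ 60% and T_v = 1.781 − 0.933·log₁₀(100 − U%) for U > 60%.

Drainage path length: H_d = H = 2.5 m (single drainage).
T_v = c_v·t/H_d² = 2.2×1.6/2.5² = 0.5632.
T_v = 0.5632 corresponds to the U > 60% branch:
U = 1 − 10^((1.781 − T_v)/0.933)/100 = 0.798

U ≈ 79.8 %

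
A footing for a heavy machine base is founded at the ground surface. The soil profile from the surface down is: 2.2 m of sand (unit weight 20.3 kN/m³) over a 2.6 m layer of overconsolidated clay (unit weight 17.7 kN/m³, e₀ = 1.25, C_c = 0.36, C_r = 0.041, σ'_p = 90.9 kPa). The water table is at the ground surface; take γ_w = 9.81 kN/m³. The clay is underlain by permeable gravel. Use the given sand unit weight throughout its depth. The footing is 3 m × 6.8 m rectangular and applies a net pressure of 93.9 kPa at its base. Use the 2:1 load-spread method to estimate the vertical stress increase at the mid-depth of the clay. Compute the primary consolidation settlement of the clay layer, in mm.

Mid-depth of clay below the ground surface: z = 2.2 + 2.6/2 = 3.5 m.
Total vertical stress at mid-clay: σ_v = 20.3×2.2 + 17.7×1.3 = 67.67 kPa.
Pore pressure: u = 9.81×(3.5 − 0) = 34.335 kPa.
Initial effective stress: σ'_0 = σ_v − u = 67.67 − 34.335 = 33.335 kPa.
Stress increase at mid-clay by the 2:1 spreading method:
Δσ = qBL/((B+z)(L+z)) = 93.9×3×6.8/((3+3.5)(6.8+3.5)) = 28.612 kPa
Final effective stress: σ'_f = 33.335 + 28.612 = 61.947 kPa.
σ'_f = 61.947 ≤ σ'_p = 90.9 kPa, so the clay remains overconsolidated and only the recompression index applies:
S_c = C_r·H/(1+e₀)·log₁₀(σ'_f/σ'_0) = 0.041×2.6/2.25×log₁₀(61.947/33.335)
    = 0.04738 × 0.26912 = 0.01275 m

S_c ≈ 12.8 mm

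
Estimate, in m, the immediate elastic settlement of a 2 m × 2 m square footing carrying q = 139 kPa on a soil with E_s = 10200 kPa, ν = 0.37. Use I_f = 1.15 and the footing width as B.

Immediate (elastic) settlement: S_e = q·B·(1−ν²)/E_s · I_f.
S_e = 139 × 2 × (1 − 0.37²) / 10200 × 1.15
    = 139 × 2 × 0.8631 / 10200 × 1.15
    = 0.02705 m

S_e ≈ 0.0271 m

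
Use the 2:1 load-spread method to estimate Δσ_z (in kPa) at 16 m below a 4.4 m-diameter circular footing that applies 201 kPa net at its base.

By the 2:1 method the load spreads at 1 horizontal : 2 vertical, so at depth z the loaded area has grown by z in each plan dimension:
Δσ ≈ qD²/(D+z)² = 201×4.4²/(4.4+16)² = 9.3506 kPa

Δσ_z ≈ 9.35 kPa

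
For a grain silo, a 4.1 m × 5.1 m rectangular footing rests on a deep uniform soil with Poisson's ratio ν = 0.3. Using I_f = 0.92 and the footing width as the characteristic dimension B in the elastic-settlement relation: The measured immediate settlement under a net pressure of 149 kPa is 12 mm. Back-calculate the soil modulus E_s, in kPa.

E_s ≈ 42600 kPa

S_e = q·B·(1−ν²)/E_s · I_f  ⇒  E_s = q·B·(1−ν²)·I_f / S_e.
E_s = 149 × 4.1 × 0.91 × 0.92 / 0.012 = 42620 kPa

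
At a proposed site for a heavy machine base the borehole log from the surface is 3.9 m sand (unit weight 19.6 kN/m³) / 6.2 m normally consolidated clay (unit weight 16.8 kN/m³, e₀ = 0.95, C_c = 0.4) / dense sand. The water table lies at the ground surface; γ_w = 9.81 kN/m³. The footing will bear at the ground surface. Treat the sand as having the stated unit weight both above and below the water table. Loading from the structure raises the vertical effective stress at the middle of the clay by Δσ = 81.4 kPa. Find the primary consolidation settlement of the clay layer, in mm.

S_c ≈ 474 mm

Mid-depth of clay below the ground surface: z = 3.9 + 6.2/2 = 7 m.
Total vertical stress at mid-clay: σ_v = 19.6×3.9 + 16.8×3.1 = 128.52 kPa.
Pore pressure: u = 9.81×(7 − 0) = 68.67 kPa.
Initial effective stress: σ'_0 = σ_v − u = 128.52 − 68.67 = 59.85 kPa.
Final effective stress: σ'_f = σ'_0 + Δσ = 59.85 + 81.4 = 141.25 kPa.
Normally consolidated clay, so the full stress increment lies on the virgin compression line:
S_c = C_c·H/(1+e₀)·log₁₀(σ'_f/σ'_0) = 0.4×6.2/(1+0.95)×log₁₀(141.25/59.85)
    = 1.2718 × 0.37292 = 0.4743 m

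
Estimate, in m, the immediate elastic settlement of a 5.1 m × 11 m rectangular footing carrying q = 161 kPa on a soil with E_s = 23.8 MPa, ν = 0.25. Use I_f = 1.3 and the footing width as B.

S_e ≈ 0.042 m

Immediate (elastic) settlement: S_e = q·B·(1−ν²)/E_s · I_f.
E_s = 23.8 MPa = 23800 kPa.
S_e = 161 × 5.1 × (1 − 0.25²) / 23800 × 1.3
    = 161 × 5.1 × 0.9375 / 23800 × 1.3
    = 0.04205 m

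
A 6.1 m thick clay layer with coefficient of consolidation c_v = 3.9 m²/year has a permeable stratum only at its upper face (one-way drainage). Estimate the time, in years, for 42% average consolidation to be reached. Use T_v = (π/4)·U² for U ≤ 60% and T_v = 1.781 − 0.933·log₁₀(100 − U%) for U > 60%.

t ≈ 1.32 years

Drainage path length: H_d = H = 6.1 m (single drainage).
U ≤ 60%: T_v = (π/4)·U² = (π/4)×0.42² = 0.13854.
t = T_v·H_d²/c_v = 0.13854×6.1²/3.9 = 1.322 years.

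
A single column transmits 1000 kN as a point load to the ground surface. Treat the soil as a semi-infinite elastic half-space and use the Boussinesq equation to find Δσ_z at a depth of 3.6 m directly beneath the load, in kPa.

Boussinesq vertical stress below a point load on an elastic half-space:
Δσ_z = 3P/(2πz²) · [1 + (r/z)²]^(−5/2)
r/z = 0/3.6 = 0; [1+(r/z)²]^(−5/2) = 1.
Δσ_z = 3×1000/(2π×3.6²) × 1 = 36.841 × 1 = 36.84 kPa

Δσ_z ≈ 36.8 kPa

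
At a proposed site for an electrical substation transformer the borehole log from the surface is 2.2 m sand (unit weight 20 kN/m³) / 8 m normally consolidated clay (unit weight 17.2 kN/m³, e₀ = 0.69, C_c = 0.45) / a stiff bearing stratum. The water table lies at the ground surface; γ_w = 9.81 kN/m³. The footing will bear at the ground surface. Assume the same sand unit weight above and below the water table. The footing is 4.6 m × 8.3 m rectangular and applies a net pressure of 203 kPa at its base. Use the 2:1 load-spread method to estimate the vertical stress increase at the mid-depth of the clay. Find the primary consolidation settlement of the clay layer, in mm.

Mid-depth of clay below the ground surface: z = 2.2 + 8/2 = 6.2 m.
Total vertical stress at mid-clay: σ_v = 20×2.2 + 17.2×4 = 112.8 kPa.
Pore pressure: u = 9.81×(6.2 − 0) = 60.822 kPa.
Initial effective stress: σ'_0 = σ_v − u = 112.8 − 60.822 = 51.978 kPa.
Stress increase at mid-clay by the 2:1 spreading method:
Δσ = qBL/((B+z)(L+z)) = 203×4.6×8.3/((4.6+6.2)(8.3+6.2)) = 49.493 kPa
Final effective stress: σ'_f = σ'_0 + Δσ = 51.978 + 49.493 = 101.47 kPa.
Normally consolidated clay, so the full stress increment lies on the virgin compression line:
S_c = C_c·H/(1+e₀)·log₁₀(σ'_f/σ'_0) = 0.45×8/(1+0.69)×log₁₀(101.47/51.978)
    = 2.1302 × 0.29052 = 0.6189 m

S_c ≈ 619 mm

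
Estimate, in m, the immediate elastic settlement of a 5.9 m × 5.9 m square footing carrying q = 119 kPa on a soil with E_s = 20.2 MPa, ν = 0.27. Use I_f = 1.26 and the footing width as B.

Immediate (elastic) settlement: S_e = q·B·(1−ν²)/E_s · I_f.
E_s = 20.2 MPa = 20200 kPa.
S_e = 119 × 5.9 × (1 − 0.27²) / 20200 × 1.26
    = 119 × 5.9 × 0.9271 / 20200 × 1.26
    = 0.0406 m

S_e ≈ 0.0406 m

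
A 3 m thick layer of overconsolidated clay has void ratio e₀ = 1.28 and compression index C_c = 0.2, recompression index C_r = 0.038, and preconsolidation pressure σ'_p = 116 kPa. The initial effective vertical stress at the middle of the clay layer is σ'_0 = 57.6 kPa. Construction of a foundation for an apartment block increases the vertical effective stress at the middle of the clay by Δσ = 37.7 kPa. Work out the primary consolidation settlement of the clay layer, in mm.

S_c ≈ 10.9 mm

Final effective stress: σ'_f = 57.6 + 37.7 = 95.3 kPa.
σ'_f = 95.3 ≤ σ'_p = 116 kPa, so the clay remains overconsolidated and only the recompression index applies:
S_c = C_r·H/(1+e₀)·log₁₀(σ'_f/σ'_0) = 0.038×3/2.28×log₁₀(95.3/57.6)
    = 0.05 × 0.21867 = 0.01093 m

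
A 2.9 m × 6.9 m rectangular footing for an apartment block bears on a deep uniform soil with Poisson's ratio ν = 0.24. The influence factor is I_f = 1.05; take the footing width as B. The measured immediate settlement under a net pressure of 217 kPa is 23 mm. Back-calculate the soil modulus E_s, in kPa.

S_e = q·B·(1−ν²)/E_s · I_f  ⇒  E_s = q·B·(1−ν²)·I_f / S_e.
E_s = 217 × 2.9 × 0.9424 × 1.05 / 0.023 = 27070 kPa

E_s ≈ 27100 kPa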